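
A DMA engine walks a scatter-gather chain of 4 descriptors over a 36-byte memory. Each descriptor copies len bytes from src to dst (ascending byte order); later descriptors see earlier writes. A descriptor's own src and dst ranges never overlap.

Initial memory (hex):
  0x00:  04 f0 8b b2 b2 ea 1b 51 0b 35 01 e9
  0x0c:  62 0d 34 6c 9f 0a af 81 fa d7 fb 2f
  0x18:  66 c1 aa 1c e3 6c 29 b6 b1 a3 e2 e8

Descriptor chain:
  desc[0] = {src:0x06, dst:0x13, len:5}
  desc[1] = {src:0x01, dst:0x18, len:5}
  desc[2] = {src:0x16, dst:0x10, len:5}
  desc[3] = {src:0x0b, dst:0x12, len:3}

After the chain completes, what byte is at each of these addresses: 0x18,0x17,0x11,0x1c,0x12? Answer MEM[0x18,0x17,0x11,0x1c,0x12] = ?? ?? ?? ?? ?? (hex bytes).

D0: mem[0x13..0x17] <- [1b 51 0b 35 01]
D1: mem[0x18..0x1c] <- [f0 8b b2 b2 ea]
D2: mem[0x10..0x14] <- [35 01 f0 8b b2]
D3: mem[0x12..0x14] <- [e9 62 0d]
query mem[0x18]=0xf0, mem[0x17]=0x01, mem[0x11]=0x01, mem[0x1c]=0xea, mem[0x12]=0xe9

MEM[0x18,0x17,0x11,0x1c,0x12] = f0 01 01 ea e9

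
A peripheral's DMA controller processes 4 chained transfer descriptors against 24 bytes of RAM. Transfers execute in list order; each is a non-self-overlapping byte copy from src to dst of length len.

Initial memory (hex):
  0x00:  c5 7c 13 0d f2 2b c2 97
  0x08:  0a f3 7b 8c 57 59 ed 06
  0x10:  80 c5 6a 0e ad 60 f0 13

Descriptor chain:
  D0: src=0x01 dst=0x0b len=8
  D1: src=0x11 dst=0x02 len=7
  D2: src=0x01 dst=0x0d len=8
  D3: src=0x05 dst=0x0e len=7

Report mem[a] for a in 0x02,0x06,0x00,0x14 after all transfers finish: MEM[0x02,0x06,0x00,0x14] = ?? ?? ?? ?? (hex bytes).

[0] 0x01->0x0b len=8 : 7c 13 0d f2 2b c2 97 0a
[1] 0x11->0x02 len=7 : 97 0a 0e ad 60 f0 13
[2] 0x01->0x0d len=8 : 7c 97 0a 0e ad 60 f0 13
[3] 0x05->0x0e len=7 : ad 60 f0 13 f3 7b 7c
query mem[0x02]=0x97, mem[0x06]=0x60, mem[0x00]=0xc5, mem[0x14]=0x7c

MEM[0x02,0x06,0x00,0x14] = 97 60 c5 7c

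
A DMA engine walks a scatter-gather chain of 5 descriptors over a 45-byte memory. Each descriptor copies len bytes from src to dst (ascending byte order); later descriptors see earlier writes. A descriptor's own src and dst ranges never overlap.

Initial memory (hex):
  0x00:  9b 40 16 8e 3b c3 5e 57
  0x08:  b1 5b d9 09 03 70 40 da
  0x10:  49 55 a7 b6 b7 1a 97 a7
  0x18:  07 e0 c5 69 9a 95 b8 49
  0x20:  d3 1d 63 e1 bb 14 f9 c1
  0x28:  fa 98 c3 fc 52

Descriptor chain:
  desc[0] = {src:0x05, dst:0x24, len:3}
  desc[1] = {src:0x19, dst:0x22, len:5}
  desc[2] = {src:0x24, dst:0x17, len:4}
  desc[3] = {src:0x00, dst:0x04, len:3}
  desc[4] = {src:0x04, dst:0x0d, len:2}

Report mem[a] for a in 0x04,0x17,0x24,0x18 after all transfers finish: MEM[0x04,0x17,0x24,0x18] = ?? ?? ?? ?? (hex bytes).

MEM[0x04,0x17,0x24,0x18] = 9b 69 69 9a

  after D0: wrote 3B at 0x24 = c35e57
  after D1: wrote 5B at 0x22 = e0c5699a95
  after D2: wrote 4B at 0x17 = 699a95c1
  after D3: wrote 3B at 0x04 = 9b4016
  after D4: wrote 2B at 0x0d = 9b40
query mem[0x04]=0x9b, mem[0x17]=0x69, mem[0x24]=0x69, mem[0x18]=0x9a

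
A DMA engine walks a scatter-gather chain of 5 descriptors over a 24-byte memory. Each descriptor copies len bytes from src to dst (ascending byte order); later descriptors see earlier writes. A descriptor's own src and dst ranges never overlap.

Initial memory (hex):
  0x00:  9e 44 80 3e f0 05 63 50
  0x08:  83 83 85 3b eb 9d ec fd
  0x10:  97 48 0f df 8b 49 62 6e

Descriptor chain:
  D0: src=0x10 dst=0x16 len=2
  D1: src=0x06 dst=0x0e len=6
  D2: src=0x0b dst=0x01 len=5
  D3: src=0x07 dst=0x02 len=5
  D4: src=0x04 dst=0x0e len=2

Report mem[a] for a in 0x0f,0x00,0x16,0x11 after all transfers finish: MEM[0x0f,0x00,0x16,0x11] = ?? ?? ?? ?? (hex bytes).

#0 dst[0x16+2] := {0x97,0x48}
#1 dst[0x0e+6] := {0x63,0x50,0x83,0x83,0x85,0x3b}
#2 dst[0x01+5] := {0x3b,0xeb,0x9d,0x63,0x50}
#3 dst[0x02+5] := {0x50,0x83,0x83,0x85,0x3b}
#4 dst[0x0e+2] := {0x83,0x85}
query mem[0x0f]=0x85, mem[0x00]=0x9e, mem[0x16]=0x97, mem[0x11]=0x83

MEM[0x0f,0x00,0x16,0x11] = 85 9e 97 83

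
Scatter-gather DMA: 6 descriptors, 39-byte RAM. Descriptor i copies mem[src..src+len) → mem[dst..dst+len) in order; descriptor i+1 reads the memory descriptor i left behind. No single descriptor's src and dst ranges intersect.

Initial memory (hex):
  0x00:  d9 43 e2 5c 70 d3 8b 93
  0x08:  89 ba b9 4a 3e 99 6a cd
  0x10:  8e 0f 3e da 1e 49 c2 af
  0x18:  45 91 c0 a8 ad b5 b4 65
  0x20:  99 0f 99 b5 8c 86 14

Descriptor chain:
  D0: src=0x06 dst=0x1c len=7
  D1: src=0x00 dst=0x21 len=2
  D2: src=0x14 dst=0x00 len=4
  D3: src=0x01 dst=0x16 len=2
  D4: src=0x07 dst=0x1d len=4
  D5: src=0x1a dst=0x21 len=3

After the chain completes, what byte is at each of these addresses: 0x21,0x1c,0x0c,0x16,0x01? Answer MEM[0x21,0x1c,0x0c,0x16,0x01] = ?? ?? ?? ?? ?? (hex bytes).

D0: mem[0x1c..0x22] <- [8b 93 89 ba b9 4a 3e]
D1: mem[0x21..0x22] <- [d9 43]
D2: mem[0x00..0x03] <- [1e 49 c2 af]
D3: mem[0x16..0x17] <- [49 c2]
D4: mem[0x1d..0x20] <- [93 89 ba b9]
D5: mem[0x21..0x23] <- [c0 a8 8b]
query mem[0x21]=0xc0, mem[0x1c]=0x8b, mem[0x0c]=0x3e, mem[0x16]=0x49, mem[0x01]=0x49

MEM[0x21,0x1c,0x0c,0x16,0x01] = c0 8b 3e 49 49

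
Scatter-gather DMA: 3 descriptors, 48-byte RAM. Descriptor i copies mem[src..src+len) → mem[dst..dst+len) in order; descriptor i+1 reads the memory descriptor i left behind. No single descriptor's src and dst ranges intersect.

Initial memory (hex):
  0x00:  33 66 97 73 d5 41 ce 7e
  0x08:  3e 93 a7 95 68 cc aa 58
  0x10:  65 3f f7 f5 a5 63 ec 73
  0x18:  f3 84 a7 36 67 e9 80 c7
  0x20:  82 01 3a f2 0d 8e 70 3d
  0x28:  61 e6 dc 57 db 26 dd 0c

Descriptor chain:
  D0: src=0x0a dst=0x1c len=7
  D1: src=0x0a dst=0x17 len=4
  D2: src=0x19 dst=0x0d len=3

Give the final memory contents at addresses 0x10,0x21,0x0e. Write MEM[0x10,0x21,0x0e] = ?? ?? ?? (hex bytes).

MEM[0x10,0x21,0x0e] = 65 58 cc

[0] 0x0a->0x1c len=7 : a7 95 68 cc aa 58 65
[1] 0x0a->0x17 len=4 : a7 95 68 cc
[2] 0x19->0x0d len=3 : 68 cc 36
query mem[0x10]=0x65, mem[0x21]=0x58, mem[0x0e]=0xcc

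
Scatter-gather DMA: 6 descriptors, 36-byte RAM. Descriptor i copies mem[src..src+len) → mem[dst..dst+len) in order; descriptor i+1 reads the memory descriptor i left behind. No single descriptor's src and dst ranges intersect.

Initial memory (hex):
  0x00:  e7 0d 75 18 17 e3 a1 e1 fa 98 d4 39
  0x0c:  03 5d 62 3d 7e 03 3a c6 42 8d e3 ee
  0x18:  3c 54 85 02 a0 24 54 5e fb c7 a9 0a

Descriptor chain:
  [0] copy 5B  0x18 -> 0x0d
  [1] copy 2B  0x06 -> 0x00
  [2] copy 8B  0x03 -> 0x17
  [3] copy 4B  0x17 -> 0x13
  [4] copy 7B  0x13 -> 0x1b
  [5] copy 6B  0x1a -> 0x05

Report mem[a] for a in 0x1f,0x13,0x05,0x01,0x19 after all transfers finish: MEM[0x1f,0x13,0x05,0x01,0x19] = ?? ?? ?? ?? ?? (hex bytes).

  after D0: wrote 5B at 0x0d = 3c548502a0
  after D1: wrote 2B at 0x00 = a1e1
  after D2: wrote 8B at 0x17 = 1817e3a1e1fa98d4
  after D3: wrote 4B at 0x13 = 1817e3a1
  after D4: wrote 7B at 0x1b = 1817e3a11817e3
  after D5: wrote 6B at 0x05 = a11817e3a118
query mem[0x1f]=0x18, mem[0x13]=0x18, mem[0x05]=0xa1, mem[0x01]=0xe1, mem[0x19]=0xe3

MEM[0x1f,0x13,0x05,0x01,0x19] = 18 18 a1 e1 e3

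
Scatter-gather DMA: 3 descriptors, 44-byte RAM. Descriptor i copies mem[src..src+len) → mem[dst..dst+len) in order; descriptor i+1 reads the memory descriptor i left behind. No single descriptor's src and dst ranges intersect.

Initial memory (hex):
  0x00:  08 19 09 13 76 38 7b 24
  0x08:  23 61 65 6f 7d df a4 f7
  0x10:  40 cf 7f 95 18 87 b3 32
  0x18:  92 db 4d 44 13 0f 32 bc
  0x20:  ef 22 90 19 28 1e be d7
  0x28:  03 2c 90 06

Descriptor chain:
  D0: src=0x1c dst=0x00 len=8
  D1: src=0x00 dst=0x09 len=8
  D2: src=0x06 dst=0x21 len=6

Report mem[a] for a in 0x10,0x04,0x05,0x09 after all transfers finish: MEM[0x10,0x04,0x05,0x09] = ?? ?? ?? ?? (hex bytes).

MEM[0x10,0x04,0x05,0x09] = 19 ef 22 13

D0: mem[0x00..0x07] <- [13 0f 32 bc ef 22 90 19]
D1: mem[0x09..0x10] <- [13 0f 32 bc ef 22 90 19]
D2: mem[0x21..0x26] <- [90 19 23 13 0f 32]
query mem[0x10]=0x19, mem[0x04]=0xef, mem[0x05]=0x22, mem[0x09]=0x13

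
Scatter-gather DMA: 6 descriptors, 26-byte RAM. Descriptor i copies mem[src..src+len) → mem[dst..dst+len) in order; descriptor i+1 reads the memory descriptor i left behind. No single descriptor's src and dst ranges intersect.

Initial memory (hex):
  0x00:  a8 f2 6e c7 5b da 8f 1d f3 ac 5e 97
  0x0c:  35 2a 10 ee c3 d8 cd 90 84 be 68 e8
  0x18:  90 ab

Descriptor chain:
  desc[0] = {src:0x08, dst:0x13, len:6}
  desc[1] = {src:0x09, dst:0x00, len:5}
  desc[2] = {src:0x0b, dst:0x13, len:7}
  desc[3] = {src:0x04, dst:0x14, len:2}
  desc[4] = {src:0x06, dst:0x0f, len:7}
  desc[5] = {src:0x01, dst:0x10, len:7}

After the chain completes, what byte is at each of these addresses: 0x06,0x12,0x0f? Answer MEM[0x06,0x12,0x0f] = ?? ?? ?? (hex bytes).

[0] 0x08->0x13 len=6 : f3 ac 5e 97 35 2a
[1] 0x09->0x00 len=5 : ac 5e 97 35 2a
[2] 0x0b->0x13 len=7 : 97 35 2a 10 ee c3 d8
[3] 0x04->0x14 len=2 : 2a da
[4] 0x06->0x0f len=7 : 8f 1d f3 ac 5e 97 35
[5] 0x01->0x10 len=7 : 5e 97 35 2a da 8f 1d
query mem[0x06]=0x8f, mem[0x12]=0x35, mem[0x0f]=0x8f

MEM[0x06,0x12,0x0f] = 8f 35 8f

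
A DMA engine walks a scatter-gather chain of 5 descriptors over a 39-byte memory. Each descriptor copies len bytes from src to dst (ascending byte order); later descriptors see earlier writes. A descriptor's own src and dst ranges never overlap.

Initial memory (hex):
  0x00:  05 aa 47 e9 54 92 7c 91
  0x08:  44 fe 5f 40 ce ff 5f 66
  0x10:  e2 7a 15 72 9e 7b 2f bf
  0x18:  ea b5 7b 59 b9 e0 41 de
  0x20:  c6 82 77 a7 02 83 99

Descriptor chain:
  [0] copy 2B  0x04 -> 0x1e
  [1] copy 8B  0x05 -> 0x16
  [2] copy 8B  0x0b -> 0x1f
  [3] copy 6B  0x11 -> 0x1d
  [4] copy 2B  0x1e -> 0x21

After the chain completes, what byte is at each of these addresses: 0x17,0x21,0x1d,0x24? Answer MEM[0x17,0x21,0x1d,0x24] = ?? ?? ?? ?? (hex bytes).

MEM[0x17,0x21,0x1d,0x24] = 7c 15 7a e2

[0] 0x04->0x1e len=2 : 54 92
[1] 0x05->0x16 len=8 : 92 7c 91 44 fe 5f 40 ce
[2] 0x0b->0x1f len=8 : 40 ce ff 5f 66 e2 7a 15
[3] 0x11->0x1d len=6 : 7a 15 72 9e 7b 92
[4] 0x1e->0x21 len=2 : 15 72
query mem[0x17]=0x7c, mem[0x21]=0x15, mem[0x1d]=0x7a, mem[0x24]=0xe2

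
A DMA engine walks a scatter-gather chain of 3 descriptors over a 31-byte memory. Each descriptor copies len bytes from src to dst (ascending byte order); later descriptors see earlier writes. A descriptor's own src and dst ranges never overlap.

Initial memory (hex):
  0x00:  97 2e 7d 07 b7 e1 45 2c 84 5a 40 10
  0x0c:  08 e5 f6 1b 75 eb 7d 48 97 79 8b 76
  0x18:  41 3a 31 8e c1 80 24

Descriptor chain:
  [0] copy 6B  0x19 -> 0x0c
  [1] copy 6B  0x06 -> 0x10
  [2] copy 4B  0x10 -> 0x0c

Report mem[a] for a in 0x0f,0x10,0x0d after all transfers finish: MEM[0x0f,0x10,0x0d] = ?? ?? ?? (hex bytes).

MEM[0x0f,0x10,0x0d] = 5a 45 2c

  after D0: wrote 6B at 0x0c = 3a318ec18024
  after D1: wrote 6B at 0x10 = 452c845a4010
  after D2: wrote 4B at 0x0c = 452c845a
query mem[0x0f]=0x5a, mem[0x10]=0x45, mem[0x0d]=0x2c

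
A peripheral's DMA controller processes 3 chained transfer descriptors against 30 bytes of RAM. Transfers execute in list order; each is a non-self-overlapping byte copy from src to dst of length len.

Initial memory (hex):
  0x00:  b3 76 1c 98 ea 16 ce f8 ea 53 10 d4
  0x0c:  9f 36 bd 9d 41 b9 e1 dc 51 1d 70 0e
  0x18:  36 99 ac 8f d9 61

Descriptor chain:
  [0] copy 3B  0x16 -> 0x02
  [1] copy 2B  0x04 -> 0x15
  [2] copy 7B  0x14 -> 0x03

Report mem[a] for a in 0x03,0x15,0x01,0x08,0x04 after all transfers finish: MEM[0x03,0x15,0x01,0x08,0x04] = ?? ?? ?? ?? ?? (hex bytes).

MEM[0x03,0x15,0x01,0x08,0x04] = 51 36 76 99 36

  after D0: wrote 3B at 0x02 = 700e36
  after D1: wrote 2B at 0x15 = 3616
  after D2: wrote 7B at 0x03 = 5136160e3699ac
query mem[0x03]=0x51, mem[0x15]=0x36, mem[0x01]=0x76, mem[0x08]=0x99, mem[0x04]=0x36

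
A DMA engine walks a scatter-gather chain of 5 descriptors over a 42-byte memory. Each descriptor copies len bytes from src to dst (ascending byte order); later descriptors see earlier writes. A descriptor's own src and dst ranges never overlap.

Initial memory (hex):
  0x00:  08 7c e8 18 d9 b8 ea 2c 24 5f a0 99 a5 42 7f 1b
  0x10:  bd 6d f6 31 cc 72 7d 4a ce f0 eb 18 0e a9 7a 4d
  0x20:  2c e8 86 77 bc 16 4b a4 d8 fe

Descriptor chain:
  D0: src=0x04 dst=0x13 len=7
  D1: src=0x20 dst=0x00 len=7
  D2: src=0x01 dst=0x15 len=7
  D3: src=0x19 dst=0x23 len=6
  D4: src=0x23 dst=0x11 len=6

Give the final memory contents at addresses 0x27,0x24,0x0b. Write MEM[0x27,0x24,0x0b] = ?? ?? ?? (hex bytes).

MEM[0x27,0x24,0x0b] = a9 4b 99

#0 dst[0x13+7] := {0xd9,0xb8,0xea,0x2c,0x24,0x5f,0xa0}
#1 dst[0x00+7] := {0x2c,0xe8,0x86,0x77,0xbc,0x16,0x4b}
#2 dst[0x15+7] := {0xe8,0x86,0x77,0xbc,0x16,0x4b,0x2c}
#3 dst[0x23+6] := {0x16,0x4b,0x2c,0x0e,0xa9,0x7a}
#4 dst[0x11+6] := {0x16,0x4b,0x2c,0x0e,0xa9,0x7a}
query mem[0x27]=0xa9, mem[0x24]=0x4b, mem[0x0b]=0x99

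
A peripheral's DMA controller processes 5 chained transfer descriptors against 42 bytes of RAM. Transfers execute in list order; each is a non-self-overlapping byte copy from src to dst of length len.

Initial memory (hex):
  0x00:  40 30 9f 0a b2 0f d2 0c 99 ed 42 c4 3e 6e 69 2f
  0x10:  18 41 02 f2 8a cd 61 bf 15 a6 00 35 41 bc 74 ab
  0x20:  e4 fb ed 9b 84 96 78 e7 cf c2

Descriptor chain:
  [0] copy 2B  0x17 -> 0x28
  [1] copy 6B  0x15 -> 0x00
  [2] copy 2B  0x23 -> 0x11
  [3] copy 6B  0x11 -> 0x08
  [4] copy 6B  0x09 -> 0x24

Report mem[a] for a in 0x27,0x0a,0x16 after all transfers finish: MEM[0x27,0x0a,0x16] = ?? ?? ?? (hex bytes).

  after D0: wrote 2B at 0x28 = bf15
  after D1: wrote 6B at 0x00 = cd61bf15a600
  after D2: wrote 2B at 0x11 = 9b84
  after D3: wrote 6B at 0x08 = 9b84f28acd61
  after D4: wrote 6B at 0x24 = 84f28acd6169
query mem[0x27]=0xcd, mem[0x0a]=0xf2, mem[0x16]=0x61

MEM[0x27,0x0a,0x16] = cd f2 61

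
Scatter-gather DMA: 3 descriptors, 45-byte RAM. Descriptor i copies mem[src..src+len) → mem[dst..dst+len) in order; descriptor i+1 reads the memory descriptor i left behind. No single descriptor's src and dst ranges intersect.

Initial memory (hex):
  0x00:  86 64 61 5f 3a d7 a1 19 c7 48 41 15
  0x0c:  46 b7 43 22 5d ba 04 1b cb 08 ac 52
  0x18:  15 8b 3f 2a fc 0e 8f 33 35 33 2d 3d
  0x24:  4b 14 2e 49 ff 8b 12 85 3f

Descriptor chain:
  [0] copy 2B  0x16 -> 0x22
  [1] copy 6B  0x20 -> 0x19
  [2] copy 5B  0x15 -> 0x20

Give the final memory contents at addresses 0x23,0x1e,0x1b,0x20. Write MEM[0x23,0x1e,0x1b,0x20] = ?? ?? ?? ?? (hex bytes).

MEM[0x23,0x1e,0x1b,0x20] = 15 14 ac 08

D0: mem[0x22..0x23] <- [ac 52]
D1: mem[0x19..0x1e] <- [35 33 ac 52 4b 14]
D2: mem[0x20..0x24] <- [08 ac 52 15 35]
query mem[0x23]=0x15, mem[0x1e]=0x14, mem[0x1b]=0xac, mem[0x20]=0x08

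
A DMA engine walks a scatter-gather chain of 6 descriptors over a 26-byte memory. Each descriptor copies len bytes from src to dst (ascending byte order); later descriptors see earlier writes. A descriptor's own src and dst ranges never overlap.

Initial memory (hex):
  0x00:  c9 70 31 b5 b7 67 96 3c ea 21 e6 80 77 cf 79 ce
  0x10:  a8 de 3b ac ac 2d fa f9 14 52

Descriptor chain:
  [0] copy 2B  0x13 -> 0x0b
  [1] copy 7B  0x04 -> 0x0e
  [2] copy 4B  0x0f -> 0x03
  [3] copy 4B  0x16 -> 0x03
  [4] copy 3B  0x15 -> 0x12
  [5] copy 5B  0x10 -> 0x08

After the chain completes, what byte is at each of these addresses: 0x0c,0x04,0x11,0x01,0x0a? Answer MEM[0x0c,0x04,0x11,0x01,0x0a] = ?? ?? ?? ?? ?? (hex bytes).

MEM[0x0c,0x04,0x11,0x01,0x0a] = f9 f9 3c 70 2d

D0: mem[0x0b..0x0c] <- [ac ac]
D1: mem[0x0e..0x14] <- [b7 67 96 3c ea 21 e6]
D2: mem[0x03..0x06] <- [67 96 3c ea]
D3: mem[0x03..0x06] <- [fa f9 14 52]
D4: mem[0x12..0x14] <- [2d fa f9]
D5: mem[0x08..0x0c] <- [96 3c 2d fa f9]
query mem[0x0c]=0xf9, mem[0x04]=0xf9, mem[0x11]=0x3c, mem[0x01]=0x70, mem[0x0a]=0x2d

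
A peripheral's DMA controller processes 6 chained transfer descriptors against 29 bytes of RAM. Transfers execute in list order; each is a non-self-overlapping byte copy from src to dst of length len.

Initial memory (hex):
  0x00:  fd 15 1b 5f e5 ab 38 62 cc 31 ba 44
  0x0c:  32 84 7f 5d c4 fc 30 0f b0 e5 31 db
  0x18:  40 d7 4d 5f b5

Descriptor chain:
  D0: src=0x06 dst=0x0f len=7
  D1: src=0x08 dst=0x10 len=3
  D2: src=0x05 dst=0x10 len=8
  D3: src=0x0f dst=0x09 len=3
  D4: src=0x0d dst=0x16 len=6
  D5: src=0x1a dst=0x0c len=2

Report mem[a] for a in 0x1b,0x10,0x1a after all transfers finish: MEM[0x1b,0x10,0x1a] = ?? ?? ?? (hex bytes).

  after D0: wrote 7B at 0x0f = 3862cc31ba4432
  after D1: wrote 3B at 0x10 = cc31ba
  after D2: wrote 8B at 0x10 = ab3862cc31ba4432
  after D3: wrote 3B at 0x09 = 38ab38
  after D4: wrote 6B at 0x16 = 847f38ab3862
  after D5: wrote 2B at 0x0c = 3862
query mem[0x1b]=0x62, mem[0x10]=0xab, mem[0x1a]=0x38

MEM[0x1b,0x10,0x1a] = 62 ab 38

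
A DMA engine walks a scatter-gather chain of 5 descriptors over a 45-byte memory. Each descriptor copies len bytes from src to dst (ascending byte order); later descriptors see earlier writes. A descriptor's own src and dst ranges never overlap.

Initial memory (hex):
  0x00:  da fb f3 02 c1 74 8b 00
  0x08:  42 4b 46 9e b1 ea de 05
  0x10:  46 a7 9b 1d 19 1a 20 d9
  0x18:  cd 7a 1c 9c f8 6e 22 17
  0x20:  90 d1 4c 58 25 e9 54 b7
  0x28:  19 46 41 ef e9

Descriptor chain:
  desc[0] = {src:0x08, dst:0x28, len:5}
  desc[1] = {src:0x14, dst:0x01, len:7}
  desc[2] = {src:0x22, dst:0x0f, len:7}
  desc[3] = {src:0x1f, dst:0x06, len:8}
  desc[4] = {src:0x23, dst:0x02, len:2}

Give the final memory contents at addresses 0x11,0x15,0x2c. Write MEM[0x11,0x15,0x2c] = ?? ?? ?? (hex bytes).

MEM[0x11,0x15,0x2c] = 25 42 b1

[0] 0x08->0x28 len=5 : 42 4b 46 9e b1
[1] 0x14->0x01 len=7 : 19 1a 20 d9 cd 7a 1c
[2] 0x22->0x0f len=7 : 4c 58 25 e9 54 b7 42
[3] 0x1f->0x06 len=8 : 17 90 d1 4c 58 25 e9 54
[4] 0x23->0x02 len=2 : 58 25
query mem[0x11]=0x25, mem[0x15]=0x42, mem[0x2c]=0xb1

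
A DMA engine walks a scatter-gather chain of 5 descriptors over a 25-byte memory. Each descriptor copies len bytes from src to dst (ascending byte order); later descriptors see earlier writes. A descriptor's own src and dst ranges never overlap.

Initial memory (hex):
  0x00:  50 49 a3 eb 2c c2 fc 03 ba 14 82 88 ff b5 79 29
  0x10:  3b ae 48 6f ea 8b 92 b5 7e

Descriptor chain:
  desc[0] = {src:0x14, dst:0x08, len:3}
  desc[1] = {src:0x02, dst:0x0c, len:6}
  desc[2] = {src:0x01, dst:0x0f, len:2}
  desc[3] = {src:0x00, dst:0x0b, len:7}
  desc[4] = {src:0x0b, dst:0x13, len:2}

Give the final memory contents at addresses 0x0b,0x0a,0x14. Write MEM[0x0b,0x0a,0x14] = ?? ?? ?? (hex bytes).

D0: mem[0x08..0x0a] <- [ea 8b 92]
D1: mem[0x0c..0x11] <- [a3 eb 2c c2 fc 03]
D2: mem[0x0f..0x10] <- [49 a3]
D3: mem[0x0b..0x11] <- [50 49 a3 eb 2c c2 fc]
D4: mem[0x13..0x14] <- [50 49]
query mem[0x0b]=0x50, mem[0x0a]=0x92, mem[0x14]=0x49

MEM[0x0b,0x0a,0x14] = 50 92 49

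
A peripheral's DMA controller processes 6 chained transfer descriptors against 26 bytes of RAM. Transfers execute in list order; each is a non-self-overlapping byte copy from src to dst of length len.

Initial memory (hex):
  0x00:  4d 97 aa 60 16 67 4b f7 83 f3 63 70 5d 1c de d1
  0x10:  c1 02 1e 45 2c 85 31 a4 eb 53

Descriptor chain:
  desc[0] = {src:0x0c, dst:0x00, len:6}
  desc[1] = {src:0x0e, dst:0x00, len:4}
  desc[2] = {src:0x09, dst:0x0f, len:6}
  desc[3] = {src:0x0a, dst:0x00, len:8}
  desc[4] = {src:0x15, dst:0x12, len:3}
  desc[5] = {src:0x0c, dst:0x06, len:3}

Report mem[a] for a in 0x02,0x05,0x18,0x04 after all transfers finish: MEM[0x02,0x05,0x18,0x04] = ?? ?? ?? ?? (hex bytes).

MEM[0x02,0x05,0x18,0x04] = 5d f3 eb de

D0: mem[0x00..0x05] <- [5d 1c de d1 c1 02]
D1: mem[0x00..0x03] <- [de d1 c1 02]
D2: mem[0x0f..0x14] <- [f3 63 70 5d 1c de]
D3: mem[0x00..0x07] <- [63 70 5d 1c de f3 63 70]
D4: mem[0x12..0x14] <- [85 31 a4]
D5: mem[0x06..0x08] <- [5d 1c de]
query mem[0x02]=0x5d, mem[0x05]=0xf3, mem[0x18]=0xeb, mem[0x04]=0xde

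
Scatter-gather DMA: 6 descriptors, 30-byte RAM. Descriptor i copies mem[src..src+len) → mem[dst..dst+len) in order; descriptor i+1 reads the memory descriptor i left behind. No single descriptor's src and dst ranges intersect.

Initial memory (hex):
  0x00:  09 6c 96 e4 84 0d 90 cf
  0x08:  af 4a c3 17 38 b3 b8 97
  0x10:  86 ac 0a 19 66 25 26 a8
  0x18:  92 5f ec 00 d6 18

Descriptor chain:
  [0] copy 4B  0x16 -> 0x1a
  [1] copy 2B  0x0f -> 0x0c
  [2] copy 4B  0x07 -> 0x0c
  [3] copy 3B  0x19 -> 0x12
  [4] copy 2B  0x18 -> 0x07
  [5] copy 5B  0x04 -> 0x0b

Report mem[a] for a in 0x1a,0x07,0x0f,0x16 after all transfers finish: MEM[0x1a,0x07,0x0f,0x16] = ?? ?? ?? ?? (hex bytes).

MEM[0x1a,0x07,0x0f,0x16] = 26 92 5f 26

D0: mem[0x1a..0x1d] <- [26 a8 92 5f]
D1: mem[0x0c..0x0d] <- [97 86]
D2: mem[0x0c..0x0f] <- [cf af 4a c3]
D3: mem[0x12..0x14] <- [5f 26 a8]
D4: mem[0x07..0x08] <- [92 5f]
D5: mem[0x0b..0x0f] <- [84 0d 90 92 5f]
query mem[0x1a]=0x26, mem[0x07]=0x92, mem[0x0f]=0x5f, mem[0x16]=0x26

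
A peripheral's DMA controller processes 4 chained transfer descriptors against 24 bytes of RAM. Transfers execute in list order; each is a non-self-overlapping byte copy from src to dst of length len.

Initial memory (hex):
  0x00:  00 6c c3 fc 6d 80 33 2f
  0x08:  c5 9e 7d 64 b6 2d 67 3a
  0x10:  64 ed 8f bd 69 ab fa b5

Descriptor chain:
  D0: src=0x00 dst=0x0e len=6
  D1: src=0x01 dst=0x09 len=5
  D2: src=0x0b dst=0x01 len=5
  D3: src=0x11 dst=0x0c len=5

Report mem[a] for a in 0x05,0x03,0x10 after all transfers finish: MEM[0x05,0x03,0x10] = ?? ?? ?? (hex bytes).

  after D0: wrote 6B at 0x0e = 006cc3fc6d80
  after D1: wrote 5B at 0x09 = 6cc3fc6d80
  after D2: wrote 5B at 0x01 = fc6d80006c
  after D3: wrote 5B at 0x0c = fc6d8069ab
query mem[0x05]=0x6c, mem[0x03]=0x80, mem[0x10]=0xab

MEM[0x05,0x03,0x10] = 6c 80 ab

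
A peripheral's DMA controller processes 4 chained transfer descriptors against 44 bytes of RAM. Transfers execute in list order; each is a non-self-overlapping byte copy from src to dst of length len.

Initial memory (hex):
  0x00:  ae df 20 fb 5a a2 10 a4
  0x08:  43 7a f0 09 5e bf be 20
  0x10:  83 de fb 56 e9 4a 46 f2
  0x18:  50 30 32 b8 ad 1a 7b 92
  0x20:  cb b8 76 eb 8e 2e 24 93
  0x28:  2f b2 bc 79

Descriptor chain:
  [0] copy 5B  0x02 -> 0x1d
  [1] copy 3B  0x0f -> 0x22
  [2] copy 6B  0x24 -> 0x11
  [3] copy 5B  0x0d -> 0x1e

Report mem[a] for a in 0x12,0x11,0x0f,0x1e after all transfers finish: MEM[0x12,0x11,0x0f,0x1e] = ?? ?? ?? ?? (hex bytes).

MEM[0x12,0x11,0x0f,0x1e] = 2e de 20 bf

  after D0: wrote 5B at 0x1d = 20fb5aa210
  after D1: wrote 3B at 0x22 = 2083de
  after D2: wrote 6B at 0x11 = de2e24932fb2
  after D3: wrote 5B at 0x1e = bfbe2083de
query mem[0x12]=0x2e, mem[0x11]=0xde, mem[0x0f]=0x20, mem[0x1e]=0xbf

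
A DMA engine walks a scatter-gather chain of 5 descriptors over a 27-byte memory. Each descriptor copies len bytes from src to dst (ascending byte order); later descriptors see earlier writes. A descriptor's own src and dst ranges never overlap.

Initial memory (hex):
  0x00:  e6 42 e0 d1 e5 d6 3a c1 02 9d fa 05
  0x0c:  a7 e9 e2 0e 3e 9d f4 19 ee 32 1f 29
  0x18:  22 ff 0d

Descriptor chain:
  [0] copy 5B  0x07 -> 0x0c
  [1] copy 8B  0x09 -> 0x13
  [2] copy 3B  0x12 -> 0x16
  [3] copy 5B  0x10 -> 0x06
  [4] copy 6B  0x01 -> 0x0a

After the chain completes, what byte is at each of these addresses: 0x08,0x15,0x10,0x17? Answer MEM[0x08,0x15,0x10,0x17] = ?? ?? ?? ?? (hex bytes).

MEM[0x08,0x15,0x10,0x17] = f4 05 05 9d

[0] 0x07->0x0c len=5 : c1 02 9d fa 05
[1] 0x09->0x13 len=8 : 9d fa 05 c1 02 9d fa 05
[2] 0x12->0x16 len=3 : f4 9d fa
[3] 0x10->0x06 len=5 : 05 9d f4 9d fa
[4] 0x01->0x0a len=6 : 42 e0 d1 e5 d6 05
query mem[0x08]=0xf4, mem[0x15]=0x05, mem[0x10]=0x05, mem[0x17]=0x9d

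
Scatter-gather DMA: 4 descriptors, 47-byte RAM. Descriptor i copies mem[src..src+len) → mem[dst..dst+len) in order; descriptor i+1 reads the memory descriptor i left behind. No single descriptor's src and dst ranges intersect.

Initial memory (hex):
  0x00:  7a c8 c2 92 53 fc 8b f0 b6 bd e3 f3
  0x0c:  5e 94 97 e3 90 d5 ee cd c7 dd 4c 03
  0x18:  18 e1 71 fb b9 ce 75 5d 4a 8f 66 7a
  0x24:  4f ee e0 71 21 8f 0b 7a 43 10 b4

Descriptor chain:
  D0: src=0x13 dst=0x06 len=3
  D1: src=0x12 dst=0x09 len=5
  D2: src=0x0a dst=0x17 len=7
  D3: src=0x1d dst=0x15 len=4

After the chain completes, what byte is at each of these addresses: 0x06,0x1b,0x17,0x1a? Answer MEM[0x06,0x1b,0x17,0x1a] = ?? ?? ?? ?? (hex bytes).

MEM[0x06,0x1b,0x17,0x1a] = cd 97 5d 4c

D0: mem[0x06..0x08] <- [cd c7 dd]
D1: mem[0x09..0x0d] <- [ee cd c7 dd 4c]
D2: mem[0x17..0x1d] <- [cd c7 dd 4c 97 e3 90]
D3: mem[0x15..0x18] <- [90 75 5d 4a]
query mem[0x06]=0xcd, mem[0x1b]=0x97, mem[0x17]=0x5d, mem[0x1a]=0x4c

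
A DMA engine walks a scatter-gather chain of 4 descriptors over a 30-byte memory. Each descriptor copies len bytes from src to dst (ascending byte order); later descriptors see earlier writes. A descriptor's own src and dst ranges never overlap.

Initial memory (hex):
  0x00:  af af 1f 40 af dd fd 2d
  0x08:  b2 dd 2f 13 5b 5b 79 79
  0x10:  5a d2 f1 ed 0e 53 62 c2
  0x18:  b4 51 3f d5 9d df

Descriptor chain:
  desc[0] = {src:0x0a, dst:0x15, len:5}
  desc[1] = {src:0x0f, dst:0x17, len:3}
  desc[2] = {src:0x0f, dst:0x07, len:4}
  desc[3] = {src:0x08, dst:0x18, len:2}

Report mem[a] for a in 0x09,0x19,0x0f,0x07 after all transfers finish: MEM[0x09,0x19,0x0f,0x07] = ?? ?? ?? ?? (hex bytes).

MEM[0x09,0x19,0x0f,0x07] = d2 d2 79 79

[0] 0x0a->0x15 len=5 : 2f 13 5b 5b 79
[1] 0x0f->0x17 len=3 : 79 5a d2
[2] 0x0f->0x07 len=4 : 79 5a d2 f1
[3] 0x08->0x18 len=2 : 5a d2
query mem[0x09]=0xd2, mem[0x19]=0xd2, mem[0x0f]=0x79, mem[0x07]=0x79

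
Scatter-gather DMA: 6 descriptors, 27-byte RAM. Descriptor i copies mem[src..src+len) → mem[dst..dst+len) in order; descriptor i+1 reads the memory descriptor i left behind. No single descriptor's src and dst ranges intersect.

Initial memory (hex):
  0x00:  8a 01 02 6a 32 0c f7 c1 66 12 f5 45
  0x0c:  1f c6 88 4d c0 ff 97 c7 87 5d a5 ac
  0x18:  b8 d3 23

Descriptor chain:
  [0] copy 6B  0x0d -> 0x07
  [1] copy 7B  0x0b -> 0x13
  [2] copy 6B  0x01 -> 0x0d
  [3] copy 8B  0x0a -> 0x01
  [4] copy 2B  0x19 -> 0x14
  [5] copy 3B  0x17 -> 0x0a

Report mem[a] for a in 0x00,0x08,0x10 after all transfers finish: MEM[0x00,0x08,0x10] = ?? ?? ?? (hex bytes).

D0: mem[0x07..0x0c] <- [c6 88 4d c0 ff 97]
D1: mem[0x13..0x19] <- [ff 97 c6 88 4d c0 ff]
D2: mem[0x0d..0x12] <- [01 02 6a 32 0c f7]
D3: mem[0x01..0x08] <- [c0 ff 97 01 02 6a 32 0c]
D4: mem[0x14..0x15] <- [ff 23]
D5: mem[0x0a..0x0c] <- [4d c0 ff]
query mem[0x00]=0x8a, mem[0x08]=0x0c, mem[0x10]=0x32

MEM[0x00,0x08,0x10] = 8a 0c 32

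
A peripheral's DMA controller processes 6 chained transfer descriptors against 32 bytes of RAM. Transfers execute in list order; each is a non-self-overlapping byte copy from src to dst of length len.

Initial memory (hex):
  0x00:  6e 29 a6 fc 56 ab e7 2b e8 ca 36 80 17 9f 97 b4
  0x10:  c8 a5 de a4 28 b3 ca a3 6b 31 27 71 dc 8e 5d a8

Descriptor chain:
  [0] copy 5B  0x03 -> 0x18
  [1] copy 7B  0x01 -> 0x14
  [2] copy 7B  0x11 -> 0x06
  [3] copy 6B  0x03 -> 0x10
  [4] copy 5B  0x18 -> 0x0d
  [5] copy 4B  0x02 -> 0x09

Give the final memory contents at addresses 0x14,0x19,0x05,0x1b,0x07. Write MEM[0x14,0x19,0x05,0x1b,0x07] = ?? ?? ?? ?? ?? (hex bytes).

  after D0: wrote 5B at 0x18 = fc56abe72b
  after D1: wrote 7B at 0x14 = 29a6fc56abe72b
  after D2: wrote 7B at 0x06 = a5dea429a6fc56
  after D3: wrote 6B at 0x10 = fc56aba5dea4
  after D4: wrote 5B at 0x0d = abe72be72b
  after D5: wrote 4B at 0x09 = a6fc56ab
query mem[0x14]=0xde, mem[0x19]=0xe7, mem[0x05]=0xab, mem[0x1b]=0xe7, mem[0x07]=0xde

MEM[0x14,0x19,0x05,0x1b,0x07] = de e7 ab e7 de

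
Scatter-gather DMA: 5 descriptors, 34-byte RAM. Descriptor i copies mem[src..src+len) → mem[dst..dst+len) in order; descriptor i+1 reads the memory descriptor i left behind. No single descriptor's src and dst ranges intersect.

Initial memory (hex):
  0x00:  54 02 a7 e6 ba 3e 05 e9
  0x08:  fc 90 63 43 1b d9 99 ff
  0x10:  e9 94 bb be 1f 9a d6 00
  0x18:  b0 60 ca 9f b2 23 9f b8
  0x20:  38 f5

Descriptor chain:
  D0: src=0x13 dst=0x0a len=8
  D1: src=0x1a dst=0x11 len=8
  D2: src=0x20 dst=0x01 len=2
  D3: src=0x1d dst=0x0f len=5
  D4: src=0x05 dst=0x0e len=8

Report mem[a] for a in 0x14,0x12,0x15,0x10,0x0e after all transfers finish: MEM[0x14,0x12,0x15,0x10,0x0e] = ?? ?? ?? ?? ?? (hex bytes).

MEM[0x14,0x12,0x15,0x10,0x0e] = 1f 90 9a e9 3e

  after D0: wrote 8B at 0x0a = be1f9ad600b060ca
  after D1: wrote 8B at 0x11 = ca9fb2239fb838f5
  after D2: wrote 2B at 0x01 = 38f5
  after D3: wrote 5B at 0x0f = 239fb838f5
  after D4: wrote 8B at 0x0e = 3e05e9fc90be1f9a
query mem[0x14]=0x1f, mem[0x12]=0x90, mem[0x15]=0x9a, mem[0x10]=0xe9, mem[0x0e]=0x3e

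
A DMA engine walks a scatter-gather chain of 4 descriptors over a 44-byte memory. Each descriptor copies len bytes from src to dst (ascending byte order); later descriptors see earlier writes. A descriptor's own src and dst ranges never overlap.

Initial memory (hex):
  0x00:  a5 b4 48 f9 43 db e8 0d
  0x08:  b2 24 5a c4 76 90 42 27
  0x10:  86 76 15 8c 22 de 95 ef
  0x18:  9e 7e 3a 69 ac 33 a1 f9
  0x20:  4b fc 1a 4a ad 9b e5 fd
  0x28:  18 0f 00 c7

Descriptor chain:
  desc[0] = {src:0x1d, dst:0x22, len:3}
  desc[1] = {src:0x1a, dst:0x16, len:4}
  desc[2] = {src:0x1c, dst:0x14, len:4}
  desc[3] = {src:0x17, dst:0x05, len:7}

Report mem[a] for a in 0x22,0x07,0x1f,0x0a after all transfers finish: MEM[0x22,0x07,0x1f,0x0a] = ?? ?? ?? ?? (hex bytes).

MEM[0x22,0x07,0x1f,0x0a] = 33 33 f9 ac

[0] 0x1d->0x22 len=3 : 33 a1 f9
[1] 0x1a->0x16 len=4 : 3a 69 ac 33
[2] 0x1c->0x14 len=4 : ac 33 a1 f9
[3] 0x17->0x05 len=7 : f9 ac 33 3a 69 ac 33
query mem[0x22]=0x33, mem[0x07]=0x33, mem[0x1f]=0xf9, mem[0x0a]=0xac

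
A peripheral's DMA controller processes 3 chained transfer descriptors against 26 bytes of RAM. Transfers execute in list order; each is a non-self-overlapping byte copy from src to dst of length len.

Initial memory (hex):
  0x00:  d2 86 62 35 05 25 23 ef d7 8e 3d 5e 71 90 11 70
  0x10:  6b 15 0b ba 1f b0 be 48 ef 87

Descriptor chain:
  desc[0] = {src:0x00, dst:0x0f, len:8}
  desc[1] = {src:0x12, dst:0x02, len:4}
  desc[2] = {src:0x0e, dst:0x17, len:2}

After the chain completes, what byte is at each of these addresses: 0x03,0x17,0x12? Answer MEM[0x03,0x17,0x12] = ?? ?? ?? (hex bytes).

  after D0: wrote 8B at 0x0f = d2866235052523ef
  after D1: wrote 4B at 0x02 = 35052523
  after D2: wrote 2B at 0x17 = 11d2
query mem[0x03]=0x05, mem[0x17]=0x11, mem[0x12]=0x35

MEM[0x03,0x17,0x12] = 05 11 35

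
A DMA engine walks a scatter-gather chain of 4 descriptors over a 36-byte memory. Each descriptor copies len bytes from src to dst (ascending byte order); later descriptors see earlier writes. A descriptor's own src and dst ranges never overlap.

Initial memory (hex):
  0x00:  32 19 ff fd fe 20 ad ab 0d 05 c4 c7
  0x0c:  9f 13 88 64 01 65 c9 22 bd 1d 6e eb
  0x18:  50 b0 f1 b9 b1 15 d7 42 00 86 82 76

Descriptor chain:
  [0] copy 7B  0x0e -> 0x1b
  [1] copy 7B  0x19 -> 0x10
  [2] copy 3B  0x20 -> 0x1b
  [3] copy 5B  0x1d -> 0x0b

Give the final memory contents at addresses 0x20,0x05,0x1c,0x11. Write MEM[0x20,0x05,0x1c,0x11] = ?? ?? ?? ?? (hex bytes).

MEM[0x20,0x05,0x1c,0x11] = 22 20 bd f1

D0: mem[0x1b..0x21] <- [88 64 01 65 c9 22 bd]
D1: mem[0x10..0x16] <- [b0 f1 88 64 01 65 c9]
D2: mem[0x1b..0x1d] <- [22 bd 82]
D3: mem[0x0b..0x0f] <- [82 65 c9 22 bd]
query mem[0x20]=0x22, mem[0x05]=0x20, mem[0x1c]=0xbd, mem[0x11]=0xf1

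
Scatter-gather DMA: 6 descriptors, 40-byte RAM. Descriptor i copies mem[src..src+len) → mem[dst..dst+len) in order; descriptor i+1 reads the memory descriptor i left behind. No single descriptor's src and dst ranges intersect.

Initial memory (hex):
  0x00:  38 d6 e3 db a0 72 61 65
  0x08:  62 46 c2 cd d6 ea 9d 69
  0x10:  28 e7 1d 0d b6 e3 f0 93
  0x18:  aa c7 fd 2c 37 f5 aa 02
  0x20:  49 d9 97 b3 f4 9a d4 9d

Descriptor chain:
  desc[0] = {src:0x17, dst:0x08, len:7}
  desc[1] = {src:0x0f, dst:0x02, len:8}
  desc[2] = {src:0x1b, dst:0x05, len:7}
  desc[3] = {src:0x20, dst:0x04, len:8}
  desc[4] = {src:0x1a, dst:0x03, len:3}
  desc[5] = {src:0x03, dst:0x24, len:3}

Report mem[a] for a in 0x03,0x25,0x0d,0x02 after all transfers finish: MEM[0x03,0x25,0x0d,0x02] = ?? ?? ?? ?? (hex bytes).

[0] 0x17->0x08 len=7 : 93 aa c7 fd 2c 37 f5
[1] 0x0f->0x02 len=8 : 69 28 e7 1d 0d b6 e3 f0
[2] 0x1b->0x05 len=7 : 2c 37 f5 aa 02 49 d9
[3] 0x20->0x04 len=8 : 49 d9 97 b3 f4 9a d4 9d
[4] 0x1a->0x03 len=3 : fd 2c 37
[5] 0x03->0x24 len=3 : fd 2c 37
query mem[0x03]=0xfd, mem[0x25]=0x2c, mem[0x0d]=0x37, mem[0x02]=0x69

MEM[0x03,0x25,0x0d,0x02] = fd 2c 37 69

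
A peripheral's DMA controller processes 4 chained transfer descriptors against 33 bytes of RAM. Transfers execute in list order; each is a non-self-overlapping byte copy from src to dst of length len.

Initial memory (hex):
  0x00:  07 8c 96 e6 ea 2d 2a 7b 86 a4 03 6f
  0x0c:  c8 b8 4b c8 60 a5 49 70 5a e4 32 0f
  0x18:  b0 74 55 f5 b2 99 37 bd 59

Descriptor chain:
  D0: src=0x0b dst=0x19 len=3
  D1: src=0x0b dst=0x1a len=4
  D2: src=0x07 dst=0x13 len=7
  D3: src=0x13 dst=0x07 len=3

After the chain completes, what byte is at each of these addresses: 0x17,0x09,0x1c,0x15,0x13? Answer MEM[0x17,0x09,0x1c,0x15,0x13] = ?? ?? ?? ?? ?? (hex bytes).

  after D0: wrote 3B at 0x19 = 6fc8b8
  after D1: wrote 4B at 0x1a = 6fc8b84b
  after D2: wrote 7B at 0x13 = 7b86a4036fc8b8
  after D3: wrote 3B at 0x07 = 7b86a4
query mem[0x17]=0x6f, mem[0x09]=0xa4, mem[0x1c]=0xb8, mem[0x15]=0xa4, mem[0x13]=0x7b

MEM[0x17,0x09,0x1c,0x15,0x13] = 6f a4 b8 a4 7b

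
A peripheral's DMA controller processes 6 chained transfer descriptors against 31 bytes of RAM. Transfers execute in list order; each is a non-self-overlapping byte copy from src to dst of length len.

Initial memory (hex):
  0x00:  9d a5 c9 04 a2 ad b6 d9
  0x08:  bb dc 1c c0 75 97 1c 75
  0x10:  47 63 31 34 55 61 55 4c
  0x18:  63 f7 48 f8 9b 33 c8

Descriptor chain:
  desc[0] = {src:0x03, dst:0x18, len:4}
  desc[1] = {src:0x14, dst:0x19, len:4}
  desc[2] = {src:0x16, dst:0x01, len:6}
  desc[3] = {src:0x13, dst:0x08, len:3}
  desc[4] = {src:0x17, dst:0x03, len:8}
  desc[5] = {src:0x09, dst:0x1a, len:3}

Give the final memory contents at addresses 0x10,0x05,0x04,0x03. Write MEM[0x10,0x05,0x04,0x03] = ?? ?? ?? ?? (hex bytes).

MEM[0x10,0x05,0x04,0x03] = 47 55 04 4c

[0] 0x03->0x18 len=4 : 04 a2 ad b6
[1] 0x14->0x19 len=4 : 55 61 55 4c
[2] 0x16->0x01 len=6 : 55 4c 04 55 61 55
[3] 0x13->0x08 len=3 : 34 55 61
[4] 0x17->0x03 len=8 : 4c 04 55 61 55 4c 33 c8
[5] 0x09->0x1a len=3 : 33 c8 c0
query mem[0x10]=0x47, mem[0x05]=0x55, mem[0x04]=0x04, mem[0x03]=0x4c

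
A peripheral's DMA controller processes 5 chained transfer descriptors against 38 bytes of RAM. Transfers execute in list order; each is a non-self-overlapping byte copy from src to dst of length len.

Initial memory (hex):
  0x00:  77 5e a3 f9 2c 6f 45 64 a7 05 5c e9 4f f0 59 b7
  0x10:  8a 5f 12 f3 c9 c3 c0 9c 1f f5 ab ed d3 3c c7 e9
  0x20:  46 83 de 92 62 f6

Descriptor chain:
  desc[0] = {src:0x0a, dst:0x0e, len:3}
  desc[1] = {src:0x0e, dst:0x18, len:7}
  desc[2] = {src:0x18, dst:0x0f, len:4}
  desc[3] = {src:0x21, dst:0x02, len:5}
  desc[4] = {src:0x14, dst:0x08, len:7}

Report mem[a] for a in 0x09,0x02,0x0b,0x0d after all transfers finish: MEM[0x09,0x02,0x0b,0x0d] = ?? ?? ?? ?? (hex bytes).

MEM[0x09,0x02,0x0b,0x0d] = c3 83 9c e9

[0] 0x0a->0x0e len=3 : 5c e9 4f
[1] 0x0e->0x18 len=7 : 5c e9 4f 5f 12 f3 c9
[2] 0x18->0x0f len=4 : 5c e9 4f 5f
[3] 0x21->0x02 len=5 : 83 de 92 62 f6
[4] 0x14->0x08 len=7 : c9 c3 c0 9c 5c e9 4f
query mem[0x09]=0xc3, mem[0x02]=0x83, mem[0x0b]=0x9c, mem[0x0d]=0xe9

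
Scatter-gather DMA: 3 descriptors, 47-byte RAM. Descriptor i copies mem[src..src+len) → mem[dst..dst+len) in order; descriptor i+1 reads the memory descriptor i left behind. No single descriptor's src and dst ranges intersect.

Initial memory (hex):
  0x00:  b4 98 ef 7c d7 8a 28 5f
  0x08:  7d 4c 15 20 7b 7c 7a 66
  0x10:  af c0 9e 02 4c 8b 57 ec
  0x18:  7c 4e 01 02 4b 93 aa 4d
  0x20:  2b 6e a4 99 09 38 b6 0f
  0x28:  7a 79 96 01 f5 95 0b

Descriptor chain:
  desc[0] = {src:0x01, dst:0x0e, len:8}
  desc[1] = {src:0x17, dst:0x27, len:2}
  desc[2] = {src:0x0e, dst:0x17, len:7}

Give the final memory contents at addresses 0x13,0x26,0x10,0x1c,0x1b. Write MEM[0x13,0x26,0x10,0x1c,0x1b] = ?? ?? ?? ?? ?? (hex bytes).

MEM[0x13,0x26,0x10,0x1c,0x1b] = 28 b6 7c 28 8a

D0: mem[0x0e..0x15] <- [98 ef 7c d7 8a 28 5f 7d]
D1: mem[0x27..0x28] <- [ec 7c]
D2: mem[0x17..0x1d] <- [98 ef 7c d7 8a 28 5f]
query mem[0x13]=0x28, mem[0x26]=0xb6, mem[0x10]=0x7c, mem[0x1c]=0x28, mem[0x1b]=0x8a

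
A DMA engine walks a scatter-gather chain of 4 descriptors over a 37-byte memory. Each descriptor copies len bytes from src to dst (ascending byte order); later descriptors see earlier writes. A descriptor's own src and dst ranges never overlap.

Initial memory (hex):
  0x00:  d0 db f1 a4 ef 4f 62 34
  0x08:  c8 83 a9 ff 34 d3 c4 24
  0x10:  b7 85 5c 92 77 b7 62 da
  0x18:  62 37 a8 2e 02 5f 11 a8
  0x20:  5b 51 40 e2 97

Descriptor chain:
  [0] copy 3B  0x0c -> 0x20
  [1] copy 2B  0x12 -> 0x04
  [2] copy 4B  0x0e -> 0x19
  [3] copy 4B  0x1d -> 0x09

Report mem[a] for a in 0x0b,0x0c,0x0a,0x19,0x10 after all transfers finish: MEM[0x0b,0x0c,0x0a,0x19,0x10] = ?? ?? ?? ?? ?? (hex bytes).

MEM[0x0b,0x0c,0x0a,0x19,0x10] = a8 34 11 c4 b7

#0 dst[0x20+3] := {0x34,0xd3,0xc4}
#1 dst[0x04+2] := {0x5c,0x92}
#2 dst[0x19+4] := {0xc4,0x24,0xb7,0x85}
#3 dst[0x09+4] := {0x5f,0x11,0xa8,0x34}
query mem[0x0b]=0xa8, mem[0x0c]=0x34, mem[0x0a]=0x11, mem[0x19]=0xc4, mem[0x10]=0xb7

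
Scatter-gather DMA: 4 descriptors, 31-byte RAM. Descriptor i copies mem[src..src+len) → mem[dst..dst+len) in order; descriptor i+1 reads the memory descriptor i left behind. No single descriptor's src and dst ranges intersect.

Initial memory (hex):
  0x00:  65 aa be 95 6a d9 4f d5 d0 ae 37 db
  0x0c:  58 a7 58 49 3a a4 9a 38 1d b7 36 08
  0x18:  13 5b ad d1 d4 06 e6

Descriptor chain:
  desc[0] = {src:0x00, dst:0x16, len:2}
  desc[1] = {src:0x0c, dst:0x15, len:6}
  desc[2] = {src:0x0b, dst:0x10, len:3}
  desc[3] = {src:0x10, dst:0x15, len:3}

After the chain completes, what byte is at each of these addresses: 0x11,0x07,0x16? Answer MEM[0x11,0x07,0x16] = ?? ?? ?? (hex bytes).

MEM[0x11,0x07,0x16] = 58 d5 58

[0] 0x00->0x16 len=2 : 65 aa
[1] 0x0c->0x15 len=6 : 58 a7 58 49 3a a4
[2] 0x0b->0x10 len=3 : db 58 a7
[3] 0x10->0x15 len=3 : db 58 a7
query mem[0x11]=0x58, mem[0x07]=0xd5, mem[0x16]=0x58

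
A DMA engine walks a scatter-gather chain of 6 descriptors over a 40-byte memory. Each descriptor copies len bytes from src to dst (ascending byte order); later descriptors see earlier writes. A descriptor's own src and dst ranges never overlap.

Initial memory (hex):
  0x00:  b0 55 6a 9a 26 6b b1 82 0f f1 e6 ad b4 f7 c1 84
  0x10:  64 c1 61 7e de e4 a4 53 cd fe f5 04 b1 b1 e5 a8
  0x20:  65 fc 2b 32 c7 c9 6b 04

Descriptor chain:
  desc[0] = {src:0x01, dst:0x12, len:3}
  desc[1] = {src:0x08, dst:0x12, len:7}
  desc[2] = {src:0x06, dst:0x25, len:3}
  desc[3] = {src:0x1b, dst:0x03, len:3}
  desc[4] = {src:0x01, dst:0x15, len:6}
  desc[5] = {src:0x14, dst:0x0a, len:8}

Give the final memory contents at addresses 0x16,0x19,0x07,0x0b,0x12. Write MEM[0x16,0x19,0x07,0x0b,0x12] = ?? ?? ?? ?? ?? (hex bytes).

[0] 0x01->0x12 len=3 : 55 6a 9a
[1] 0x08->0x12 len=7 : 0f f1 e6 ad b4 f7 c1
[2] 0x06->0x25 len=3 : b1 82 0f
[3] 0x1b->0x03 len=3 : 04 b1 b1
[4] 0x01->0x15 len=6 : 55 6a 04 b1 b1 b1
[5] 0x14->0x0a len=8 : e6 55 6a 04 b1 b1 b1 04
query mem[0x16]=0x6a, mem[0x19]=0xb1, mem[0x07]=0x82, mem[0x0b]=0x55, mem[0x12]=0x0f

MEM[0x16,0x19,0x07,0x0b,0x12] = 6a b1 82 55 0f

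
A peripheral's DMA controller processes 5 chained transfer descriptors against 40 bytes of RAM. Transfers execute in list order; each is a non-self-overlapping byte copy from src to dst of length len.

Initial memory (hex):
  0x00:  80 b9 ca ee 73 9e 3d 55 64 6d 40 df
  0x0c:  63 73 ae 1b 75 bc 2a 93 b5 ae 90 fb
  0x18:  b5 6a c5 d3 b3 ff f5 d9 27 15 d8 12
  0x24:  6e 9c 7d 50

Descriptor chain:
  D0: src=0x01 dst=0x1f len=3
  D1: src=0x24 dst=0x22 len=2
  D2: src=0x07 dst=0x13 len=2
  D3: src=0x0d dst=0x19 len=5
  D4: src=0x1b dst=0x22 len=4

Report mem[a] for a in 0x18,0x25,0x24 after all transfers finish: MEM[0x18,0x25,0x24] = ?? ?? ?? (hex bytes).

MEM[0x18,0x25,0x24] = b5 f5 bc

D0: mem[0x1f..0x21] <- [b9 ca ee]
D1: mem[0x22..0x23] <- [6e 9c]
D2: mem[0x13..0x14] <- [55 64]
D3: mem[0x19..0x1d] <- [73 ae 1b 75 bc]
D4: mem[0x22..0x25] <- [1b 75 bc f5]
query mem[0x18]=0xb5, mem[0x25]=0xf5, mem[0x24]=0xbc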